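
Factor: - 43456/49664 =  - 2^( - 3)*7^1 = -  7/8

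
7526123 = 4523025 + 3003098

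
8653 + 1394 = 10047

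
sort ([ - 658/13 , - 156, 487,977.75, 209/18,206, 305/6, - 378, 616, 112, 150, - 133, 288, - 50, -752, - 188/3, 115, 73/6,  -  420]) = [-752, - 420,  -  378, - 156,  -  133, - 188/3,-658/13, -50,209/18,73/6, 305/6, 112,115,150,206, 288 , 487, 616,977.75] 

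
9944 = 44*226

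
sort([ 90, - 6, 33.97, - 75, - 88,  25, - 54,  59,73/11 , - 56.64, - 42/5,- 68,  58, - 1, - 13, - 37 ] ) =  [ - 88, - 75, - 68, - 56.64, - 54, - 37, - 13, - 42/5, - 6 , - 1 , 73/11, 25, 33.97, 58, 59,  90]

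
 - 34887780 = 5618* ( - 6210 )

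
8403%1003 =379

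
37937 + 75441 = 113378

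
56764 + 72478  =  129242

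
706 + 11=717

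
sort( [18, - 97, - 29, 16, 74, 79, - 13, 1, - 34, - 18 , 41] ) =[ - 97, - 34,  -  29, - 18, - 13,  1,  16, 18,  41,74,79] 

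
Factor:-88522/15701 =-12646/2243 = - 2^1*2243^( - 1)*6323^1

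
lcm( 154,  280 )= 3080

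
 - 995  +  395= -600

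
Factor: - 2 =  - 2^1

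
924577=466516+458061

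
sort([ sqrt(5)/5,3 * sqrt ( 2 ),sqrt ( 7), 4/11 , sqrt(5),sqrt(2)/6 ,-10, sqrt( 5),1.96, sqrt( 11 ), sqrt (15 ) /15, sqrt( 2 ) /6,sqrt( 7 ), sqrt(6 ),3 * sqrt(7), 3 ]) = [-10 , sqrt(2)/6,  sqrt(2 ) /6,sqrt( 15)/15,  4/11,sqrt( 5 ) /5, 1.96,  sqrt( 5 ), sqrt( 5 ), sqrt( 6 ), sqrt( 7) , sqrt(7 ),3 , sqrt ( 11), 3 *sqrt ( 2 ), 3 *sqrt(7 ) ]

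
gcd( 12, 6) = 6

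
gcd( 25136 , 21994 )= 3142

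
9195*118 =1085010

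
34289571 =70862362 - 36572791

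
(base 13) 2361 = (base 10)4980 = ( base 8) 11564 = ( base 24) 8FC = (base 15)1720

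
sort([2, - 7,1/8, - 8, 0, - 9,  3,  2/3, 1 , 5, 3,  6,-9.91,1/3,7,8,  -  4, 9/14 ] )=[ - 9.91 , - 9, - 8, - 7, - 4, 0, 1/8,1/3, 9/14,2/3,1, 2,3, 3,5,  6,  7,  8] 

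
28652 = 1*28652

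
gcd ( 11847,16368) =33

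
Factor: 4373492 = 2^2*67^1*16319^1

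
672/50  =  336/25= 13.44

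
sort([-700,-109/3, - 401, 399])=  [-700, - 401, - 109/3, 399]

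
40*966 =38640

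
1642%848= 794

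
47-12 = 35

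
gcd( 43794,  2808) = 54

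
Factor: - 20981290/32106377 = -2^1* 5^1 * 11^1 * 23^1 * 8293^1*32106377^(  -  1)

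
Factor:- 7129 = -7129^1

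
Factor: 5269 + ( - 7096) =-3^2*7^1*29^1 = -1827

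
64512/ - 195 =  - 331+11/65 = - 330.83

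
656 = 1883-1227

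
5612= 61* 92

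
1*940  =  940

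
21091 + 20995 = 42086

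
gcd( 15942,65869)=1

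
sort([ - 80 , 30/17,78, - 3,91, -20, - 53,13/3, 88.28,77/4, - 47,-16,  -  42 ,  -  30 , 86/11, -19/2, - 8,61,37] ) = [-80, - 53,  -  47,  -  42,-30, - 20, - 16,  -  19/2,-8, - 3, 30/17,13/3,86/11, 77/4, 37,61,78,88.28,91]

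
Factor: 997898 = 2^1*11^1*67^1*677^1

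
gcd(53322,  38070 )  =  6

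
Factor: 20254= 2^1*13^1*19^1*41^1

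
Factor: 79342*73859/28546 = 7^(-1)*2039^(-1)*39671^1*73859^1 = 2930060389/14273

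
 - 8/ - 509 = 8/509=0.02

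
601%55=51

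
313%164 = 149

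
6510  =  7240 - 730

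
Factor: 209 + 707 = 2^2 *229^1 = 916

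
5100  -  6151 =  - 1051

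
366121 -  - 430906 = 797027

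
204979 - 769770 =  - 564791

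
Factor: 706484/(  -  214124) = -199^( - 1)*239^1*269^(  -  1 )*739^1 = -176621/53531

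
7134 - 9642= - 2508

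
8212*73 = 599476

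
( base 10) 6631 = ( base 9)10077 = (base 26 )9L1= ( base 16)19E7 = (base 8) 14747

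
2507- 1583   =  924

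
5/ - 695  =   - 1/139 =-  0.01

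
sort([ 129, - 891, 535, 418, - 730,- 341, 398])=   [ - 891, - 730, - 341, 129,398, 418,535]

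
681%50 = 31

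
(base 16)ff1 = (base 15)1321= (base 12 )2441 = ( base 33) 3OM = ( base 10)4081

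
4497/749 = 4497/749 = 6.00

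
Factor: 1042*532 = 2^3*7^1*19^1 * 521^1= 554344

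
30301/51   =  30301/51= 594.14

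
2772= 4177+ - 1405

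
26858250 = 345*77850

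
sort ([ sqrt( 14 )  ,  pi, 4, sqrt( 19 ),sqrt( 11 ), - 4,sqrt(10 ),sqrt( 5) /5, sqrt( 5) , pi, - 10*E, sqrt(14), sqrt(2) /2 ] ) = [ - 10 *E,-4, sqrt( 5)/5,sqrt( 2)/2, sqrt( 5 ), pi,pi, sqrt(10 ), sqrt(11 ), sqrt(14 ), sqrt( 14 ), 4, sqrt( 19)]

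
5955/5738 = 1 + 217/5738 = 1.04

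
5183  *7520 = 38976160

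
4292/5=858 + 2/5 =858.40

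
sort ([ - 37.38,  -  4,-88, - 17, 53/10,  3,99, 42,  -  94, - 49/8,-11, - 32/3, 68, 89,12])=[-94,-88, - 37.38, - 17, - 11, - 32/3 ,-49/8,  -  4,3, 53/10, 12, 42,68,89 , 99 ] 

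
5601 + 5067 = 10668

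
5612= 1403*4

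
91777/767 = 119 + 504/767=119.66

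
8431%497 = 479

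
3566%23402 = 3566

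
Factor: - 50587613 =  - 67^1*73^1*10343^1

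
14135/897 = 14135/897 = 15.76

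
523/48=523/48 = 10.90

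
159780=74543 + 85237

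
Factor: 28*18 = 504 =2^3*3^2*7^1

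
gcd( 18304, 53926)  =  2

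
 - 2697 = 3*( - 899)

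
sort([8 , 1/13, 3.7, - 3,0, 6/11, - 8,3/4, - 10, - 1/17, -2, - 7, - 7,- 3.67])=[ - 10, - 8,  -  7,- 7, - 3.67, - 3,  -  2, - 1/17, 0, 1/13, 6/11, 3/4, 3.7 , 8 ]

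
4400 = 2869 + 1531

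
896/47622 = 448/23811 = 0.02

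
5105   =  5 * 1021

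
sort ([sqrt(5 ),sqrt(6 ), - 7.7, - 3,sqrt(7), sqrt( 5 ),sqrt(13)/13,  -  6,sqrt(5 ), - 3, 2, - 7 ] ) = [ - 7.7, -7,  -  6, - 3, - 3,sqrt( 13 )/13, 2,sqrt( 5 ),sqrt( 5) , sqrt( 5 ), sqrt(6),  sqrt(7)]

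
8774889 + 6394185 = 15169074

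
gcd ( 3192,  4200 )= 168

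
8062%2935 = 2192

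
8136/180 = 226/5 = 45.20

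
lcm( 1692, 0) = 0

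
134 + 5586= 5720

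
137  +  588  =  725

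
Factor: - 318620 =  - 2^2*5^1*89^1 * 179^1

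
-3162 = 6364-9526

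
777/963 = 259/321 = 0.81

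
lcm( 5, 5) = 5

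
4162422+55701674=59864096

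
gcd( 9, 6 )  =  3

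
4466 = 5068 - 602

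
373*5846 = 2180558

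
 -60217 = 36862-97079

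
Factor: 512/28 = 2^7 *7^( -1) = 128/7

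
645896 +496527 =1142423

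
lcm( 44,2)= 44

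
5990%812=306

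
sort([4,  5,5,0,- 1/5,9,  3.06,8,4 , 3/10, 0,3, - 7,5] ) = [ - 7, - 1/5, 0, 0 , 3/10, 3,3.06,  4,4, 5,5,5, 8, 9 ] 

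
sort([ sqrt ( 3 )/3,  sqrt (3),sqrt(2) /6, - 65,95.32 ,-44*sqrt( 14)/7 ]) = [ - 65,-44*sqrt( 14)/7,sqrt(2) /6, sqrt( 3)/3,sqrt( 3),95.32 ] 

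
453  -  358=95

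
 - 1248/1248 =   -  1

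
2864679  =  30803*93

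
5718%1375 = 218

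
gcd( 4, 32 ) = 4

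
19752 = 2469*8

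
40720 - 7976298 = -7935578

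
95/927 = 95/927= 0.10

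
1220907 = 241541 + 979366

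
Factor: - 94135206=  - 2^1 *3^1*11^1 *1426291^1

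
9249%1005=204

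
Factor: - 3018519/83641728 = -1006173/27880576 = - 2^( - 7)*3^2*7^1*67^( - 1) * 3251^(-1 )*15971^1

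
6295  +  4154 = 10449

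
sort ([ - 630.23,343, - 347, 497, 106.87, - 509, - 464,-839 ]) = [-839, - 630.23, - 509, - 464, - 347, 106.87,343,497] 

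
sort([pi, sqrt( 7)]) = [sqrt( 7 ), pi]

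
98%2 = 0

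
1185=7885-6700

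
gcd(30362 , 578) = 34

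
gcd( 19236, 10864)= 28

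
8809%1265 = 1219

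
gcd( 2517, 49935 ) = 3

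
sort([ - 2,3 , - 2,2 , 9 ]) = [  -  2, - 2,2  ,  3,9 ] 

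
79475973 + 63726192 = 143202165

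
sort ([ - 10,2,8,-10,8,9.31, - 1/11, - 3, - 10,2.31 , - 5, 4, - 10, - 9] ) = [ - 10, -10,-10, - 10, - 9, - 5, - 3, - 1/11,2,2.31,4, 8,8 , 9.31]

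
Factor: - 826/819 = -2^1*3^ ( - 2 )*13^(  -  1 )*59^1 = - 118/117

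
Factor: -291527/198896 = -2^ ( - 4 )*31^( - 1)* 727^1 = - 727/496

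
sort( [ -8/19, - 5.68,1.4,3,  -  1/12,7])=[ - 5.68,  -  8/19, - 1/12,1.4,3,7] 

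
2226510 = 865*2574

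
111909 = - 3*( - 37303 )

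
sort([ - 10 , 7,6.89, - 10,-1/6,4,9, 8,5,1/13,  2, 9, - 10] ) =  [  -  10,-10,-10, - 1/6,1/13, 2,4, 5, 6.89, 7, 8,9,  9]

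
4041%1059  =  864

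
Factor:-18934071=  - 3^1 * 13^1*29^1*16741^1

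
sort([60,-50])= [ - 50,60] 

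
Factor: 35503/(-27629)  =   - 7^( - 1 )*13^1 * 2731^1*3947^( - 1 ) 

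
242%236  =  6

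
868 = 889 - 21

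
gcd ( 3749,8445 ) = 1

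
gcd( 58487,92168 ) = 1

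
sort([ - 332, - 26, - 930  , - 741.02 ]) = [ - 930, - 741.02 ,- 332, - 26] 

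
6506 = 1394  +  5112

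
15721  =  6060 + 9661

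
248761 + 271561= 520322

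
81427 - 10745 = 70682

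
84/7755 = 28/2585  =  0.01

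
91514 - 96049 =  - 4535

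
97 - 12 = 85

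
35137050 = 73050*481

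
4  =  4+0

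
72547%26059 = 20429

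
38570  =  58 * 665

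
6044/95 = 6044/95 = 63.62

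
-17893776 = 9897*( - 1808) 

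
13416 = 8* 1677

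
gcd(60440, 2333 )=1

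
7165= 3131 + 4034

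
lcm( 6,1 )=6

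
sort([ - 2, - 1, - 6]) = [ - 6, - 2, - 1 ] 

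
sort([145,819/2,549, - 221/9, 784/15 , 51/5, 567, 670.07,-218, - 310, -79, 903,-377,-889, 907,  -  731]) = [ - 889, - 731,-377,-310,-218 , - 79, - 221/9,51/5, 784/15 , 145,819/2, 549,567,670.07,903  ,  907]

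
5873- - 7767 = 13640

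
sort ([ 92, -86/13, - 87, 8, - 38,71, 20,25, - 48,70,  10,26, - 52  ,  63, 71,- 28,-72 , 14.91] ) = [ - 87, - 72, - 52 , - 48, - 38, - 28,  -  86/13 , 8 , 10,14.91, 20,25,26, 63,70,71,  71,92] 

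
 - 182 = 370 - 552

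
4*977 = 3908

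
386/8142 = 193/4071 = 0.05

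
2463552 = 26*94752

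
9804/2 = 4902 = 4902.00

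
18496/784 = 1156/49 = 23.59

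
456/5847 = 152/1949 = 0.08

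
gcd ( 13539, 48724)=1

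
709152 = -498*(  -  1424 )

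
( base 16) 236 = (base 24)NE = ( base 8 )1066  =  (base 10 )566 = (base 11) 475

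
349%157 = 35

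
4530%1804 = 922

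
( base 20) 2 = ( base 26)2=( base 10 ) 2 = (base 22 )2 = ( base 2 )10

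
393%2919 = 393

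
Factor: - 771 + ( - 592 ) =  - 1363 =- 29^1*47^1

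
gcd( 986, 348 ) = 58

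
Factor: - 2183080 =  - 2^3 * 5^1*54577^1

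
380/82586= 190/41293 = 0.00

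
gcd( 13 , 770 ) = 1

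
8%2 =0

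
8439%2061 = 195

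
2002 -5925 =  -3923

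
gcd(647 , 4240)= 1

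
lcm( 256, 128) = 256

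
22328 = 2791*8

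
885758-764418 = 121340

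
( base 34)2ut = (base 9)4544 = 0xd21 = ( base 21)7D1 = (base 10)3361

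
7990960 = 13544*590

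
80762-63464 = 17298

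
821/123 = 6 + 83/123  =  6.67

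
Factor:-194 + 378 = 2^3*23^1= 184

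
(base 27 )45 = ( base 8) 161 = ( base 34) 3b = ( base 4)1301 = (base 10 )113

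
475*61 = 28975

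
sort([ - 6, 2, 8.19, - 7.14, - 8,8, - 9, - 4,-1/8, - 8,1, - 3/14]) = [  -  9, - 8, -8 , - 7.14, - 6, - 4  , - 3/14, - 1/8,  1,2,8 , 8.19 ]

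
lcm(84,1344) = 1344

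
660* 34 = 22440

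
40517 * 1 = 40517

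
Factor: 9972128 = 2^5*281^1*1109^1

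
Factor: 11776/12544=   2^1*7^( - 2) * 23^1 =46/49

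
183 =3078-2895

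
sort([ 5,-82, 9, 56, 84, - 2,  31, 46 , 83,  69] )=[ - 82, -2,5, 9, 31, 46,56,  69, 83, 84 ] 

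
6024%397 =69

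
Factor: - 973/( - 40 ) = 2^ ( - 3 )*5^( - 1)*7^1*139^1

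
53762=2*26881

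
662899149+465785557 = 1128684706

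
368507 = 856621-488114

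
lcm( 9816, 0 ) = 0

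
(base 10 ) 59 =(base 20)2J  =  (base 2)111011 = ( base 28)23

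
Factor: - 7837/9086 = -2^ ( - 1 )*7^( - 1 )*11^(  -  1)*17^1*59^(-1 )*461^1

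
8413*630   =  5300190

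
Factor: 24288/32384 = 3/4=   2^( - 2 )*3^1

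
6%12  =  6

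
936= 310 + 626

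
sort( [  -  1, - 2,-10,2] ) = [ - 10, - 2, - 1, 2] 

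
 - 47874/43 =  - 1114 + 28/43 = - 1113.35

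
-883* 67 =-59161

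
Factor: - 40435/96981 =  - 3^(  -  1)*5^1*8087^1*32327^( - 1) 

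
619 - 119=500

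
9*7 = 63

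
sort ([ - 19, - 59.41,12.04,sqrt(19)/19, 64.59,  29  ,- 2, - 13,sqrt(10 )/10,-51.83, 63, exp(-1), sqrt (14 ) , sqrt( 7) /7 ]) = [ - 59.41,  -  51.83 , - 19, - 13, - 2, sqrt(19 ) /19,sqrt( 10) /10 , exp(-1),sqrt ( 7 ) /7,sqrt( 14 ), 12.04, 29,63,64.59]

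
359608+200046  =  559654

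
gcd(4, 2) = 2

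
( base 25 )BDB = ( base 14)28b1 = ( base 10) 7211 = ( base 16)1c2b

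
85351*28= 2389828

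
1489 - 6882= - 5393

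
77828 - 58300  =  19528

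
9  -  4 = 5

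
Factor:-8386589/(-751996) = 2^( - 2)*7^ ( - 1)*107^ (-1)*251^( - 1 )*1093^1*7673^1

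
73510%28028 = 17454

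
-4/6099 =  - 4/6099 = - 0.00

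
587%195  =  2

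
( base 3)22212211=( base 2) 1100101001011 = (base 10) 6475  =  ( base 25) a90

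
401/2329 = 401/2329 = 0.17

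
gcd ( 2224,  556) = 556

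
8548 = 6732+1816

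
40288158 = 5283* 7626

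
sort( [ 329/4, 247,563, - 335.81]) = [ - 335.81 , 329/4, 247,563]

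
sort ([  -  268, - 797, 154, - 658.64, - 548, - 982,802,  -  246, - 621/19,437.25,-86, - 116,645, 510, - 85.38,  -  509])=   [  -  982, - 797, - 658.64, - 548, - 509, - 268 , - 246, - 116, - 86, - 85.38, - 621/19,154,437.25,510,645,802 ] 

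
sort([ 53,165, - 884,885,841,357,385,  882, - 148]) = [ - 884, - 148,  53, 165,357,385 , 841, 882,885]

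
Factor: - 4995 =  - 3^3 * 5^1 * 37^1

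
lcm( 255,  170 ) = 510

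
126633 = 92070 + 34563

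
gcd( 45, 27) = 9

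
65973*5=329865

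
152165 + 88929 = 241094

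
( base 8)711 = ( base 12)321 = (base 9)557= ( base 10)457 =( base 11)386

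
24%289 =24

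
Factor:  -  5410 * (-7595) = 41088950 = 2^1 *5^2*7^2 * 31^1*541^1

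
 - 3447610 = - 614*5615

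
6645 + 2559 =9204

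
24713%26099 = 24713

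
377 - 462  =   - 85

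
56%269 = 56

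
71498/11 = 6499 + 9/11 = 6499.82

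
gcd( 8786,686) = 2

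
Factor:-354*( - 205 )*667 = 48404190 = 2^1*3^1 * 5^1*23^1*29^1*41^1* 59^1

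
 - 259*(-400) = 103600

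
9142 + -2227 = 6915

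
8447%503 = 399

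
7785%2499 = 288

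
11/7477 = 11/7477 =0.00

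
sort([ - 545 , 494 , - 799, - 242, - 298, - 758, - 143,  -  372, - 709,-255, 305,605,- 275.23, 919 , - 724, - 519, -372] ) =[-799  , - 758, - 724, - 709, -545, - 519,  -  372,- 372, - 298, - 275.23, - 255, - 242, - 143 , 305,494,605 , 919]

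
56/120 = 7/15 = 0.47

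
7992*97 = 775224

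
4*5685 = 22740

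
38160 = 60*636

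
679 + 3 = 682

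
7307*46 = 336122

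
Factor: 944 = 2^4*59^1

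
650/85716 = 325/42858 = 0.01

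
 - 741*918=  - 680238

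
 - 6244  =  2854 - 9098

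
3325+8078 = 11403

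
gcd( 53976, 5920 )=8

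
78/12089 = 78/12089 = 0.01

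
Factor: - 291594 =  - 2^1*3^1*23^1*2113^1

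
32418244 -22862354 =9555890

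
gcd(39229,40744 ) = 1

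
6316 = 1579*4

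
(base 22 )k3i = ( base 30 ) APE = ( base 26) ebe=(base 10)9764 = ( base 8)23044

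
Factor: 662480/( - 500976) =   -  845/639  =  - 3^( - 2 ) * 5^1*13^2 * 71^( - 1)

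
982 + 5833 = 6815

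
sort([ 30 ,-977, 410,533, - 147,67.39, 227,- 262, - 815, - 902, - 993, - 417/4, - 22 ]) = [- 993, - 977, - 902,- 815, - 262, - 147,-417/4 , - 22, 30,67.39, 227,410, 533 ]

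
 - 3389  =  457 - 3846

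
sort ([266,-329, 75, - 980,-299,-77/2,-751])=[- 980,-751,-329, - 299 , - 77/2, 75,266]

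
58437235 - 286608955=  -  228171720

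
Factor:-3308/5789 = -4/7=- 2^2*7^(- 1)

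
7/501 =7/501  =  0.01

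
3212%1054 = 50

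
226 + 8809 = 9035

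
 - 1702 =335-2037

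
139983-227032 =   -  87049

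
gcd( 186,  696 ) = 6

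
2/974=1/487 = 0.00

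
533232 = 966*552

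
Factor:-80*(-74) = 5920 = 2^5*5^1*37^1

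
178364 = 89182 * 2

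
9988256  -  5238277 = 4749979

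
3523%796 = 339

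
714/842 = 357/421 = 0.85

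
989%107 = 26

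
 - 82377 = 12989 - 95366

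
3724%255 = 154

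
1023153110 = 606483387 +416669723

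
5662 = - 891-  - 6553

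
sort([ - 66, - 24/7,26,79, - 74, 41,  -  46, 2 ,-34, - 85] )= [ - 85, - 74, - 66, - 46, - 34,  -  24/7,2, 26, 41,79 ]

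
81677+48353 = 130030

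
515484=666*774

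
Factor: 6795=3^2*5^1*151^1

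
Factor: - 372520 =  - 2^3*5^1*67^1*139^1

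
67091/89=67091/89=753.83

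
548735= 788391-239656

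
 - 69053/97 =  - 712+11/97= - 711.89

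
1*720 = 720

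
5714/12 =476 + 1/6  =  476.17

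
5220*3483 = 18181260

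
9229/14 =659  +  3/14 = 659.21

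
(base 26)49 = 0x71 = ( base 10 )113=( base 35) 38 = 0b1110001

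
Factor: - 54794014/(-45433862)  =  27397007/22716931 = 11^1*877^( -1 )*25903^(-1)*2490637^1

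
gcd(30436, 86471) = 7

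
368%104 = 56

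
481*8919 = 4290039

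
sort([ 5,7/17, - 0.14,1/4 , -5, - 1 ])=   [  -  5 , - 1, - 0.14, 1/4,7/17,5] 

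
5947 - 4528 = 1419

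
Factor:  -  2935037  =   - 7^1*419291^1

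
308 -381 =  - 73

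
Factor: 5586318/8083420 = 2793159/4041710 = 2^( - 1) * 3^2*5^( - 1)*389^ ( - 1)*503^1*617^1*1039^(  -  1)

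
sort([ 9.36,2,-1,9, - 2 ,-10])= [ - 10, - 2, - 1 , 2,9,9.36 ] 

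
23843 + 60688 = 84531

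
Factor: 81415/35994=95/42 = 2^( - 1 )*3^( - 1)*5^1 * 7^(- 1) * 19^1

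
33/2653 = 33/2653 = 0.01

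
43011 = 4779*9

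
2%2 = 0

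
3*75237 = 225711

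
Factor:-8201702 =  - 2^1* 443^1*9257^1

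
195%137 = 58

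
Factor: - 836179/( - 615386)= 2^( - 1)*17^1*101^1 * 487^1*307693^ ( - 1 ) 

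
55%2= 1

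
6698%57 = 29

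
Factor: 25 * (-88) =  - 2200   =  -2^3*5^2 * 11^1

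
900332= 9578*94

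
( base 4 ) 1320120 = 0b1111000011000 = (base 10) 7704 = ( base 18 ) 15e0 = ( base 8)17030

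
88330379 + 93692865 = 182023244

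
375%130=115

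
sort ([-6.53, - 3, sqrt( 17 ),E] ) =[  -  6.53 , - 3,E,sqrt( 17 )] 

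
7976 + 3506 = 11482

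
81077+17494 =98571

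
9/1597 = 9/1597 = 0.01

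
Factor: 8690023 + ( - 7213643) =2^2*5^1*73819^1  =  1476380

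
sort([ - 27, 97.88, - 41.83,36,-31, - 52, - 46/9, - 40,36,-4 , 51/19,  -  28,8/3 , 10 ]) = [-52,  -  41.83, - 40, - 31, - 28, - 27, - 46/9, - 4,8/3, 51/19,10, 36, 36, 97.88] 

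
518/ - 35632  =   - 259/17816= -0.01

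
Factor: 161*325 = 52325=5^2 * 7^1*13^1*23^1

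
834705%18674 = 13049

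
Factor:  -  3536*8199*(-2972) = 2^6*3^2*13^1*17^1*743^1*911^1 = 86163225408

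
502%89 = 57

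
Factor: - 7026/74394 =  - 3^ (-1)*1171^1*4133^( - 1)= - 1171/12399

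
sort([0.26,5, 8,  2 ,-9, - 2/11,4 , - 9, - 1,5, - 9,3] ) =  [- 9,  -  9,-9, - 1, - 2/11,0.26,2,3,4,5 , 5,8] 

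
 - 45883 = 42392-88275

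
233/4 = 233/4 = 58.25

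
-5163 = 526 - 5689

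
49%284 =49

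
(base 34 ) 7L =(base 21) c7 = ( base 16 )103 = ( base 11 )216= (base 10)259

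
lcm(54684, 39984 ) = 3718512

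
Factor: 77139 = 3^3*2857^1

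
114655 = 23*4985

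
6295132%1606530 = 1475542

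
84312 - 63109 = 21203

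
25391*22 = 558602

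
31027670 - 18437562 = 12590108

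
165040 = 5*33008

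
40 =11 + 29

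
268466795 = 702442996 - 433976201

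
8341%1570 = 491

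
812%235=107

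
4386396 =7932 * 553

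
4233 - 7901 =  - 3668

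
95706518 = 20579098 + 75127420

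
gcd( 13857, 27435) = 93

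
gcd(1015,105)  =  35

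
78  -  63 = 15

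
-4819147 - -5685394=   866247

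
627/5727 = 209/1909 = 0.11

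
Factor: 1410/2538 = 5/9 = 3^( - 2 ) * 5^1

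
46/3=46/3 =15.33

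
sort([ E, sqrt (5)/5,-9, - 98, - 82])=[-98, - 82, - 9, sqrt( 5 ) /5, E ]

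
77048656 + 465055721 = 542104377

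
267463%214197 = 53266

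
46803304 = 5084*9206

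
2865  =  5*573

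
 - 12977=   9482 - 22459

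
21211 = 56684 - 35473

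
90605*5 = 453025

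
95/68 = 95/68 = 1.40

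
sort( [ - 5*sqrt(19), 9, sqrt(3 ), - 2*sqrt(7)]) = [ - 5*sqrt ( 19),-2*sqrt( 7),sqrt(3), 9 ]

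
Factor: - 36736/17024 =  - 41/19 =- 19^( - 1)*41^1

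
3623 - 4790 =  - 1167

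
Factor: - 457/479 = -457^1*479^( -1)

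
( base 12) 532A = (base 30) A3G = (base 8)21622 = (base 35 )7F6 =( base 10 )9106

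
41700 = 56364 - 14664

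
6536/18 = 363 + 1/9 =363.11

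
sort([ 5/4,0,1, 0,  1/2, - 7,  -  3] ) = [ - 7,-3,0, 0, 1/2, 1,5/4] 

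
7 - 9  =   - 2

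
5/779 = 5/779 = 0.01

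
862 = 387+475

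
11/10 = 11/10 = 1.10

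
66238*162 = 10730556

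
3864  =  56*69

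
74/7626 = 37/3813 = 0.01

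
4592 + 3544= 8136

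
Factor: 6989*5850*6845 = 279862274250= 2^1*3^2*5^3*13^1*29^1*37^2*241^1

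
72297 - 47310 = 24987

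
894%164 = 74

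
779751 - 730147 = 49604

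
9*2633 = 23697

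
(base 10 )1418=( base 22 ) 2KA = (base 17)4F7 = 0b10110001010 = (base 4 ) 112022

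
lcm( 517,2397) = 26367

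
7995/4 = 1998 + 3/4 = 1998.75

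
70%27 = 16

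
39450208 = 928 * 42511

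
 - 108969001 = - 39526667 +-69442334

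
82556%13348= 2468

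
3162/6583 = 3162/6583= 0.48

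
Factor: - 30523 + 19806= - 7^1*1531^1 = - 10717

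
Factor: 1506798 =2^1*3^2*97^1*863^1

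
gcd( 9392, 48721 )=587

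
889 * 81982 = 72881998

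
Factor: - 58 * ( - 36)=2^3*3^2*29^1=2088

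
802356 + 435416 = 1237772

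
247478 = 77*3214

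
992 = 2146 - 1154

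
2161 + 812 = 2973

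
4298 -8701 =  - 4403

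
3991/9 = 443 + 4/9 = 443.44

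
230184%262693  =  230184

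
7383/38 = 7383/38=194.29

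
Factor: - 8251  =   - 37^1*223^1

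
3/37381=3/37381 = 0.00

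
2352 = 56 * 42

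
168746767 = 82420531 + 86326236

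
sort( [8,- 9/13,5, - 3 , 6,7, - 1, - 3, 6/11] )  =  [- 3, - 3 , - 1, - 9/13, 6/11, 5,  6,7,8] 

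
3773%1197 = 182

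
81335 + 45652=126987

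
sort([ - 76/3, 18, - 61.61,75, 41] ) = [ -61.61, - 76/3,18, 41,  75 ] 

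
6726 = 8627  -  1901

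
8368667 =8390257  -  21590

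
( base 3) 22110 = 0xe4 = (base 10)228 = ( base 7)444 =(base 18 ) CC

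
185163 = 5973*31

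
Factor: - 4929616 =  - 2^4*308101^1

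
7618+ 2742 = 10360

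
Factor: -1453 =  - 1453^1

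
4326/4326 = 1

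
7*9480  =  66360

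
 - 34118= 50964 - 85082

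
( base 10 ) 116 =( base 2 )1110100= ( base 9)138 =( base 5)431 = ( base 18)68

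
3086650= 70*44095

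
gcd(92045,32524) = 1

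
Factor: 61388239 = 11^1*1303^1*4283^1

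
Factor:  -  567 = -3^4*7^1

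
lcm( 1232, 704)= 4928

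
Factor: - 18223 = - 18223^1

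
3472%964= 580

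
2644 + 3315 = 5959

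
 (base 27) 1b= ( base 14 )2A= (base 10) 38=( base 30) 18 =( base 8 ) 46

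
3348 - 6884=-3536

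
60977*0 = 0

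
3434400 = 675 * 5088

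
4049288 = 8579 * 472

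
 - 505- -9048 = 8543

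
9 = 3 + 6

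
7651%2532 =55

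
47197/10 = 47197/10=4719.70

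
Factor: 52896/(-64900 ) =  - 13224/16225=- 2^3* 3^1*5^( - 2 )*11^ ( - 1 )*19^1*29^1*59^(  -  1) 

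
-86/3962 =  - 1+1938/1981=-0.02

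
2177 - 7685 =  - 5508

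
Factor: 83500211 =83500211^1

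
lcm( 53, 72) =3816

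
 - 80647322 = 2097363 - 82744685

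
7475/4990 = 1495/998 = 1.50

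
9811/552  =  17 +427/552 = 17.77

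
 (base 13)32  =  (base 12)35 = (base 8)51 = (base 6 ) 105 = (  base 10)41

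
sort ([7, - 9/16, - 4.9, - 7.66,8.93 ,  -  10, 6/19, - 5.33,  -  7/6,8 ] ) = [ - 10, - 7.66, - 5.33, - 4.9, - 7/6, - 9/16,6/19,7, 8, 8.93]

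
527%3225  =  527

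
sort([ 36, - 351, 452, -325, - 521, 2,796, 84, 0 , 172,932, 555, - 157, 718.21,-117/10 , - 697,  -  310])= [ - 697,  -  521, - 351, - 325 , - 310, - 157, - 117/10 , 0, 2, 36, 84, 172,452, 555, 718.21, 796, 932]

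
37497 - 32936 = 4561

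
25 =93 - 68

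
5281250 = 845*6250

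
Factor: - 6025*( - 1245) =7501125 = 3^1*5^3*83^1*241^1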